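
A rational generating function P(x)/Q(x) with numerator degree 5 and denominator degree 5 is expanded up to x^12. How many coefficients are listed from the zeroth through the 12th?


Expanding up to x^12 gives the coefficients for x^0, x^1, ..., x^12.
That is 12 + 1 = 13 coefficients in total.

13


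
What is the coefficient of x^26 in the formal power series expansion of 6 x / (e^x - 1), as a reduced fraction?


The exponential generating function for Bernoulli numbers is
x / (e^x - 1) = sum_{k>=0} B_k x^k / k!.
So the coefficient of x^26 in 6 x / (e^x - 1) is 6 B_26 / 26!.
Computing: B_26 = 8553103/6, 26! = 403291461126605635584000000, giving
6 * 8553103/6 / 403291461126605635584000000 = 657931/31022420086661971968000000.

657931/31022420086661971968000000


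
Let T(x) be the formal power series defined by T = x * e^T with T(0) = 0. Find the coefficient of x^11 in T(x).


Apply the Lagrange inversion formula: if T = x * phi(T) with phi(t) = e^t, then
[x^n] T = (1/n) [t^(n-1)] phi(t)^n = (1/n) [t^(n-1)] e^(n t) = (1/n) * n^(n-1) / (n-1)! = n^(n-1) / n!.
When c = 1 this is the Cayley count of rooted labeled trees on n vertices, divided by n!.
For n = 11: 11^10 / 11! = 25937424601/39916800 = 2357947691/3628800.

2357947691/3628800


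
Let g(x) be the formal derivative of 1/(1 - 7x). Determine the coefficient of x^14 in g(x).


Differentiate termwise: d/dx sum_{k>=0} 7^k x^k = sum_{k>=1} k 7^k x^(k-1) = sum_{j>=0} (j+1) 7^(j+1) x^j.
Equivalently, d/dx [1/(1 - 7x)] = 7/(1 - 7x)^2.
For j = 14: 15 * 7^15 = 15 * 4747561509943 = 71213422649145.

71213422649145


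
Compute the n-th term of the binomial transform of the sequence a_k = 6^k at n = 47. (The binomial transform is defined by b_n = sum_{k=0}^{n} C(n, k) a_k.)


With a_k = 6^k, b_n = sum_{k=0}^{n} C(n, k) 6^k = (1 + 6)^n by the binomial theorem.
For n = 47: (1 + 6)^47 = 7^47 = 5243338316756303634461458718861951455543.

5243338316756303634461458718861951455543


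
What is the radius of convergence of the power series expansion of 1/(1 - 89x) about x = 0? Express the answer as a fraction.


Expanding 1/(1 - 89x) = sum_{k>=0} 89^k x^k, the series converges when |89x| < 1, i.e., |x| < 1/89.
So the radius of convergence is 1/89 = 1/89.

1/89


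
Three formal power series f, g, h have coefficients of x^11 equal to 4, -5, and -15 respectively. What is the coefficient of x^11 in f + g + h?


Series addition is componentwise:
4 + -5 + -15
= -16

-16


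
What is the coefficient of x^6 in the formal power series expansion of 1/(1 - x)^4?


The expansion 1/(1 - x)^r = sum_{k>=0} C(k + r - 1, r - 1) x^k follows from the multiset / negative-binomial theorem (or from repeated differentiation of the geometric series).
For r = 4 and k = 6:
C(9, 3) = 362880 / (6 * 720) = 84.

84


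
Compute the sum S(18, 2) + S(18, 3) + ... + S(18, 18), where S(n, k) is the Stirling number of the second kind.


By definition, S(n, k) counts partitions of an n-set into exactly k nonempty blocks.
Computing row n = 18 for k = 2..18:
S(18, k): 131071, 64439010, 2798806985, 28958095545, 110687251039, 197462483400, 189036065010, 106175395755, 37112163803, 8391004908, 1256328866, 125854638, 8408778, 367200, 9996, 153, 1
Sum = 682076806158.

682076806158


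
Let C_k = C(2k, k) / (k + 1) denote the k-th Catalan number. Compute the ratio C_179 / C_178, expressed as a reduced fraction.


Using C_k = (2k)! / (k! (k+1)!), the ratio C_{k+1}/C_k simplifies to
C_{k+1}/C_k = [(2k+2)! / ((k+1)! (k+2)!)] * [k! (k+1)! / (2k)!]
 = (2k+2)(2k+1) / ((k+1)(k+2)) = 2(2k+1) / (k+2).
For k = 178: 2(2*178 + 1) / (178 + 2) = 714/180 = 119/30.

119/30


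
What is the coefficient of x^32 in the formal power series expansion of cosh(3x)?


The Maclaurin series is cosh(t) = sum_{m>=0} t^(2m) / (2m)!, so substituting t = 3x, only even powers of x are nonzero, with coefficient of x^(2m) equal to 3^(2m) / (2m)!.
For x^32 the coefficient is 3^32/32! = 1853020188851841/263130836933693530167218012160000000 = 387420489/55014121340467297648640000000.

387420489/55014121340467297648640000000


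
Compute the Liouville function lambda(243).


The Liouville function is lambda(k) = (-1)^Omega(k), where Omega(k) counts the prime factors of k with multiplicity.
Factoring: 243 = 3 * 3 * 3 * 3 * 3, so Omega(243) = 5.
lambda(243) = (-1)^5 = -1.

-1


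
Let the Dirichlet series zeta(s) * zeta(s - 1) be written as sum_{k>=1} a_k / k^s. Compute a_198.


Convolution gives a_k = sum_{d | k} d * 1 = sum_{d | k} d = sigma(k), the sum of positive divisors of k.
For k = 198, the divisors are 1, 2, 3, 6, 9, 11, 18, 22, 33, 66, 99, 198, so
sigma(198) = 1 + 2 + 3 + 6 + 9 + 11 + 18 + 22 + 33 + 66 + 99 + 198 = 468.

468


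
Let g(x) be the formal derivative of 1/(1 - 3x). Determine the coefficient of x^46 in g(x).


Differentiate termwise: d/dx sum_{k>=0} 3^k x^k = sum_{k>=1} k 3^k x^(k-1) = sum_{j>=0} (j+1) 3^(j+1) x^j.
Equivalently, d/dx [1/(1 - 3x)] = 3/(1 - 3x)^2.
For j = 46: 47 * 3^47 = 47 * 26588814358957503287787 = 1249674274871002654525989.

1249674274871002654525989


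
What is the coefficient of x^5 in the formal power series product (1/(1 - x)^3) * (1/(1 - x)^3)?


Combine the factors: (1/(1 - x)^3) * (1/(1 - x)^3) = 1/(1 - x)^6.
Then use 1/(1 - x)^r = sum_{k>=0} C(k + r - 1, r - 1) x^k with r = 6 and k = 5:
C(10, 5) = 252.

252


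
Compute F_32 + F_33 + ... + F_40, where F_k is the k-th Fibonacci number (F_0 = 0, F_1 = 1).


Use the identity sum_{k=0}^{N} F_k = F_{N+2} - 1 (which follows from F_{k+2} - F_{k+1} = F_k). Then
sum_{k=32}^{40} F_k = (F_{42} - 1) - (F_{33} - 1) = F_{42} - F_{33}.
Computing: F_{42} = 267914296, F_{33} = 3524578, so
Sum = 267914296 - 3524578 = 264389718.

264389718


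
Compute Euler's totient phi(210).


phi(n) counts integers in [1, n] coprime to n. Using the multiplicative formula phi(n) = n * prod_{p | n} (1 - 1/p):
210 = 2 * 3 * 5 * 7, so
phi(210) = 210 * (1 - 1/2) * (1 - 1/3) * (1 - 1/5) * (1 - 1/7) = 48.

48


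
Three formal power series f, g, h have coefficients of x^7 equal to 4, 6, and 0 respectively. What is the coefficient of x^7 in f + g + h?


Series addition is componentwise:
4 + 6 + 0
= 10

10


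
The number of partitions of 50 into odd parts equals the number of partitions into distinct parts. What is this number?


Computing partitions of 50 into odd parts (1, 3, 5, ...):
Using the generating function prod_{k>=0} 1/(1-x^(2k+1)),
the count is 3658

3658


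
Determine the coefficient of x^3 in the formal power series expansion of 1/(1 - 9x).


The geometric series identity gives 1/(1 - c x) = sum_{k>=0} c^k x^k, so the coefficient of x^k is c^k.
Here c = 9 and k = 3.
Computing: 9^3 = 729

729


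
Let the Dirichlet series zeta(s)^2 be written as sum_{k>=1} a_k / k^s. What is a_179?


The Dirichlet convolution of the constant function 1 with itself gives (1 * 1)(k) = sum_{d | k} 1 = d(k), the number of positive divisors of k.
Since zeta(s) = sum_{k>=1} 1/k^s, we have zeta(s)^2 = sum_{k>=1} d(k)/k^s, so a_k = d(k).
For k = 179: the divisors are 1, 179.
Count = 2.

2


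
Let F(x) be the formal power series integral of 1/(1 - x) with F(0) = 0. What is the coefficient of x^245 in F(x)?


1/(1 - x) = sum_{k>=0} x^k. Integrating termwise and using F(0) = 0 gives
F(x) = sum_{k>=0} x^(k+1) / (k+1) = sum_{m>=1} x^m / m = -ln(1 - x).
So the coefficient of x^245 is 1/245 = 1/245.

1/245


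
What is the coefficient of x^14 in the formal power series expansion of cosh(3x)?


The Maclaurin series is cosh(t) = sum_{m>=0} t^(2m) / (2m)!, so substituting t = 3x, only even powers of x are nonzero, with coefficient of x^(2m) equal to 3^(2m) / (2m)!.
For x^14 the coefficient is 3^14/14! = 4782969/87178291200 = 19683/358758400.

19683/358758400


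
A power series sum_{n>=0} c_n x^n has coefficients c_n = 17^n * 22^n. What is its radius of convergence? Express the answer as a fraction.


By the root test (Cauchy-Hadamard), the radius is R = 1 / limsup_n |c_n|^(1/n).
Here |c_n|^(1/n) = (17^n * 22^n)^(1/n) = 17 * 22 = 374 for all n.
So R = 1/374 = 1/374.

1/374


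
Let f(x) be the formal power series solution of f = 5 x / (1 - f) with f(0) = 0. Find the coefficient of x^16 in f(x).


Apply Lagrange inversion: f = 5 x * phi(f) with phi(t) = 1/(1 - t), so
[x^n] f = 5^n * (1/n) [t^(n-1)] phi(t)^n = 5^n * (1/n) [t^(n-1)] (1 - t)^(-n) = 5^n * (1/n) C(2n - 2, n - 1) = 5^n * C_{n-1}.
For n = 16: C_15 = C(30, 15) / 16 = 155117520/16 = 9694845.
With the 5^16 = 152587890625 factor, the coefficient is 152587890625 * 9694845 = 1479315948486328125.

1479315948486328125


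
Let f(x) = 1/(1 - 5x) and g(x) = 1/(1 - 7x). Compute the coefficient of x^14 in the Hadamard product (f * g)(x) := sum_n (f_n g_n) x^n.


f has coefficients f_k = 5^k and g has coefficients g_k = 7^k, so the Hadamard product has coefficient (f*g)_k = 5^k * 7^k = 35^k.
For k = 14: 35^14 = 4139545122369384765625.

4139545122369384765625


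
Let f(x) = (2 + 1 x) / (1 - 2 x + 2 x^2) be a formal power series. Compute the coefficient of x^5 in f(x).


Write f(x) = sum_{k>=0} a_k x^k. Multiplying both sides by 1 - 2 x + 2 x^2 gives
(1 - 2 x + 2 x^2) sum_{k>=0} a_k x^k = 2 + 1 x.
Matching coefficients:
 x^0: a_0 = 2
 x^1: a_1 - 2 a_0 = 1  =>  a_1 = 2*2 + 1 = 5
 x^k (k >= 2): a_k = 2 a_{k-1} - 2 a_{k-2}.
Iterating: a_2 = 6, a_3 = 2, a_4 = -8, a_5 = -20.
So the coefficient of x^5 is -20.

-20


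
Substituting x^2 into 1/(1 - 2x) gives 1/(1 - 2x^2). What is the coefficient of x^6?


The coefficient of x^(2m) in 1/(1 - 2x^2) is 2^m.
With n = 6 = 2*3, the coefficient is 2^3 = 8.

8


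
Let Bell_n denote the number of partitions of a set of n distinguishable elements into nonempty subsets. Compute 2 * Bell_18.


Bell_18 can be computed from the Bell triangle or from Dobinski's identity Bell_n = (1/e) * sum_{k>=0} k^n / k!.
Computing Bell_18 = 682076806159.
Then 2 * 682076806159 = 1364153612318.

1364153612318


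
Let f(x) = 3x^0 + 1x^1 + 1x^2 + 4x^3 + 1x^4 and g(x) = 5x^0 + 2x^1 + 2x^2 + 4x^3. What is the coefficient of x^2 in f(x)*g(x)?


Cauchy product at x^2:
3*2 + 1*2 + 1*5
= 13

13


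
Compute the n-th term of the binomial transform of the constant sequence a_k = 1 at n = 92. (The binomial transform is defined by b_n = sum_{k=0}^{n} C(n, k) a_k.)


With a_k = 1 for all k, b_n = sum_{k=0}^{n} C(n, k) = 2^n by the binomial theorem.
For n = 92: 2^92 = 4951760157141521099596496896.

4951760157141521099596496896


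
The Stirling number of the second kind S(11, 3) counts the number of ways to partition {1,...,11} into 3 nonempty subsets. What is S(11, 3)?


Using the explicit formula S(n,k) = (1/k!) sum_{j=0}^{k} (-1)^(k-j) C(k,j) j^n:
S(11, 3) = 28501
Equivalently, S(n,k) is n! times the coefficient of x^n in the EGF (e^x - 1)^k / k!.

28501


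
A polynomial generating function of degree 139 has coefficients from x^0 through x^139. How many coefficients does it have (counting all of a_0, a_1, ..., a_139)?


A polynomial of degree 139 takes the form a_0 + a_1 x + ... + a_139 x^139.
The number of coefficients is 139 + 1 = 140.

140


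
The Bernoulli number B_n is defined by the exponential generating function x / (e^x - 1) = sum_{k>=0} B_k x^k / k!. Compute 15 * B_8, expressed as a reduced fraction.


Bernoulli numbers can also be computed recursively via B_0 = 1 and sum_{j=0}^{m} C(m+1, j) B_j = 0 for m >= 1. Odd-index Bernoulli numbers vanish for k >= 3.
Computing B_8 = -1/30, so 15 * B_8 = 15 * -1/30 = -1/2.

-1/2


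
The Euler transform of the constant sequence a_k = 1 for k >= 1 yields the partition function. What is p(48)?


The Euler transform converts the sequence a_k = 1 into the number of integer partitions.
Using the recurrence or dynamic programming:
p(48) = 147273

147273


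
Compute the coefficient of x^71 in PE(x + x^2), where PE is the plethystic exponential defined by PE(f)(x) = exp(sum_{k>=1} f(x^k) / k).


With f(x) = x + x^2, the exponent is sum_{k>=1} (x^k + x^(2k)) / k = -ln(1 - x) - ln(1 - x^2). Exponentiating:
PE(x + x^2) = 1 / ((1 - x)(1 - x^2)).
This is the generating function for partitions of n into parts of size 1 or 2. The number of 2's can be any j in 0..35, and the rest are 1's, so
[x^71] = floor(71/2) + 1 = 36.

36


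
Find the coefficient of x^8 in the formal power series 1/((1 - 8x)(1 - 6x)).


By partial fractions or Cauchy convolution:
The coefficient equals sum_{k=0}^{8} 8^k * 6^(8-k).
= 62070016

62070016


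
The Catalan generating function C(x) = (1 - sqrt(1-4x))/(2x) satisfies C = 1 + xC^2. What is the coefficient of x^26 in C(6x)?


Substituting x -> 6x scales the n-th coefficient by 6^n, so [x^26] C(6x) = 6^26 * C_26.
C_26 = C(2*26, 26)/(27) = 495918532948104/27 = 18367353072152.
So 6^26 * 18367353072152 = 170581728179578208256 * 18367353072152 = 3133134829132173193758393250086912.

3133134829132173193758393250086912


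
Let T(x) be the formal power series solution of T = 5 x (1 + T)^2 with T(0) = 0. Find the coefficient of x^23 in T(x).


Apply the Lagrange inversion formula: if T = 5 x * phi(T) with phi(t) = (1 + t)^2, then [x^n] T = 5^n * (1/n) [t^(n-1)] phi(t)^n = 5^n * (1/n) [t^(n-1)] (1 + t)^(2n) = 5^n * (1/n) C(2n, n-1).
Using the identity C(2n, n-1) = C(2n, n) * n / (n+1), the unscaled factor equals C(2n, n) / (n+1) = C_n, the n-th Catalan number.
For n = 23: C_23 = C(46, 23) / 24 = 8233430727600/24 = 343059613650.
With the 5^23 = 11920928955078125 factor, the coefficient is 11920928955078125 * 343059613650 = 4089589281678199768066406250.

4089589281678199768066406250


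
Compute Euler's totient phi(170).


phi(n) counts integers in [1, n] coprime to n. Using the multiplicative formula phi(n) = n * prod_{p | n} (1 - 1/p):
170 = 2 * 5 * 17, so
phi(170) = 170 * (1 - 1/2) * (1 - 1/5) * (1 - 1/17) = 64.

64


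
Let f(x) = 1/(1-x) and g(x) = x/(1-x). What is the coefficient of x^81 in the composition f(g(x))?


First simplify the composition: f(g(x)) = 1/(1 - x/(1-x)) = (1-x)/((1-x) - x) = (1-x)/(1-2x).
Now extract the coefficient. Write (1-x)/(1-2x) = 1/(1-2x) - x/(1-2x).
The coefficient of x^n in 1/(1-2x) is 2^n, and in x/(1-2x) is 2^(n-1) (for n >= 1).
So the coefficient of x^81 is 2^81 - 2^80 = 2417851639229258349412352 - 1208925819614629174706176 = 1208925819614629174706176.

1208925819614629174706176


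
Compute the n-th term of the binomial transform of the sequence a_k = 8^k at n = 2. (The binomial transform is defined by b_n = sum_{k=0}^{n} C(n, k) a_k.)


With a_k = 8^k, b_n = sum_{k=0}^{n} C(n, k) 8^k = (1 + 8)^n by the binomial theorem.
For n = 2: (1 + 8)^2 = 9^2 = 81.

81


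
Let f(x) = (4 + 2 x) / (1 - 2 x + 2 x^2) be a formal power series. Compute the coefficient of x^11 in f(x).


Write f(x) = sum_{k>=0} a_k x^k. Multiplying both sides by 1 - 2 x + 2 x^2 gives
(1 - 2 x + 2 x^2) sum_{k>=0} a_k x^k = 4 + 2 x.
Matching coefficients:
 x^0: a_0 = 4
 x^1: a_1 - 2 a_0 = 2  =>  a_1 = 2*4 + 2 = 10
 x^k (k >= 2): a_k = 2 a_{k-1} - 2 a_{k-2}.
Iterating: a_2 = 12, a_3 = 4, a_4 = -16, a_5 = -40, a_6 = -48, a_7 = -16, a_8 = 64, a_9 = 160, a_10 = 192, a_11 = 64.
So the coefficient of x^11 is 64.

64


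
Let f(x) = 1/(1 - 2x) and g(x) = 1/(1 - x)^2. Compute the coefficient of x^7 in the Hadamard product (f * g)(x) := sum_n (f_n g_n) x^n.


f has coefficients f_k = 2^k. For g = 1/(1 - x)^2 the coefficient is g_k = C(k + 1, 1) = k + 1. The Hadamard coefficient is (f * g)_k = 2^k * (k + 1).
For k = 7: 2^7 * 8 = 128 * 8 = 1024.

1024


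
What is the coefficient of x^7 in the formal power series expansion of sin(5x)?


The Maclaurin series is sin(t) = sum_{k>=0} (-1)^k t^(2k+1) / (2k+1)!, so substituting t = 5x, only odd powers of x are nonzero, with coefficient of x^(2k+1) equal to (-1)^k 5^(2k+1) / (2k+1)!.
Write 7 = 2*3 + 1, giving the coefficient (-1)^3 * 5^7 / 7! = -78125/5040 = -15625/1008.

-15625/1008


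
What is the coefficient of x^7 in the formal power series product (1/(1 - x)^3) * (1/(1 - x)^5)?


Combine the factors: (1/(1 - x)^3) * (1/(1 - x)^5) = 1/(1 - x)^8.
Then use 1/(1 - x)^r = sum_{k>=0} C(k + r - 1, r - 1) x^k with r = 8 and k = 7:
C(14, 7) = 3432.

3432


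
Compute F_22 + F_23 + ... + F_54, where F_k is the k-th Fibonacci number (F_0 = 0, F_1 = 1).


Use the identity sum_{k=0}^{N} F_k = F_{N+2} - 1 (which follows from F_{k+2} - F_{k+1} = F_k). Then
sum_{k=22}^{54} F_k = (F_{56} - 1) - (F_{23} - 1) = F_{56} - F_{23}.
Computing: F_{56} = 225851433717, F_{23} = 28657, so
Sum = 225851433717 - 28657 = 225851405060.

225851405060


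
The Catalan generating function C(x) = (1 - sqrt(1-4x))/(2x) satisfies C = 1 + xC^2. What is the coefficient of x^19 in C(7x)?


Substituting x -> 7x scales the n-th coefficient by 7^n, so [x^19] C(7x) = 7^19 * C_19.
C_19 = C(2*19, 19)/(20) = 35345263800/20 = 1767263190.
So 7^19 * 1767263190 = 11398895185373143 * 1767263190 = 20144847867778182038506170.

20144847867778182038506170


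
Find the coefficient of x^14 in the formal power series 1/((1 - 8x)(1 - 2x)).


By partial fractions or Cauchy convolution:
The coefficient equals sum_{k=0}^{14} 8^k * 2^(14-k).
= 5864062009344

5864062009344


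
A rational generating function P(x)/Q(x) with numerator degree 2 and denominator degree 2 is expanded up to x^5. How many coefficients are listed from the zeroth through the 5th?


Expanding up to x^5 gives the coefficients for x^0, x^1, ..., x^5.
That is 5 + 1 = 6 coefficients in total.

6


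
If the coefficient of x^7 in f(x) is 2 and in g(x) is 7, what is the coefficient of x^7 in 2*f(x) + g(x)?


Scalar multiplication scales coefficients: 2 * 2 = 4.
Then add the g coefficient: 4 + 7
= 11

11


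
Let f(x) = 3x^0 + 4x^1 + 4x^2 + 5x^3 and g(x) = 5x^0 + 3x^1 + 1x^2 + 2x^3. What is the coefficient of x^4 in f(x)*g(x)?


Cauchy product at x^4:
4*2 + 4*1 + 5*3
= 27

27


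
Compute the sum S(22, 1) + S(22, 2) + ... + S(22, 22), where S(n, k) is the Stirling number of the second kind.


By definition, S(n, k) counts partitions of an n-set into exactly k nonempty blocks.
Computing row n = 22 for k = 1..22:
S(22, k): 1, 2097151, 5228079450, 727778623825, 19137821912055, 163305339345225, 602762379967440, 1142399079991620, 1241963303533920, 835143799377954, 366282500870286, 108823356051137, 22496861868481, 3295165281331, 345615943200, 26046574004, 1404142047, 53374629, 1389850, 23485, 231, 1
Sum = 4506715738447323. (This equals Bell_22 since the sum runs over all k.)

4506715738447323


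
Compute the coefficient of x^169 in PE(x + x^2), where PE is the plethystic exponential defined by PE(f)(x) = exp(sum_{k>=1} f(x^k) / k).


With f(x) = x + x^2, the exponent is sum_{k>=1} (x^k + x^(2k)) / k = -ln(1 - x) - ln(1 - x^2). Exponentiating:
PE(x + x^2) = 1 / ((1 - x)(1 - x^2)).
This is the generating function for partitions of n into parts of size 1 or 2. The number of 2's can be any j in 0..84, and the rest are 1's, so
[x^169] = floor(169/2) + 1 = 85.

85


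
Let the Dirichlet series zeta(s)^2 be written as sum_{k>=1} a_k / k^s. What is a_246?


The Dirichlet convolution of the constant function 1 with itself gives (1 * 1)(k) = sum_{d | k} 1 = d(k), the number of positive divisors of k.
Since zeta(s) = sum_{k>=1} 1/k^s, we have zeta(s)^2 = sum_{k>=1} d(k)/k^s, so a_k = d(k).
For k = 246: the divisors are 1, 2, 3, 6, 41, 82, 123, 246.
Count = 8.

8


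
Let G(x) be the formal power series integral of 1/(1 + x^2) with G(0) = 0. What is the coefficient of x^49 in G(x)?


1/(1 + x^2) = sum_{j>=0} (-1)^j x^(2j). Integrating termwise with G(0) = 0:
G(x) = sum_{j>=0} (-1)^j x^(2j+1) / (2j+1) = arctan(x).
Only odd powers are nonzero. For x^49 write 49 = 2*24 + 1, giving
(-1)^24 / 49 = 1/49 = 1/49.

1/49


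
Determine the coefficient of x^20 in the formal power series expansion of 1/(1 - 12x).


The geometric series identity gives 1/(1 - c x) = sum_{k>=0} c^k x^k, so the coefficient of x^k is c^k.
Here c = 12 and k = 20.
Computing: 12^20 = 3833759992447475122176

3833759992447475122176


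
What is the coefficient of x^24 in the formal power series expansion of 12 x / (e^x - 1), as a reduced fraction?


The exponential generating function for Bernoulli numbers is
x / (e^x - 1) = sum_{k>=0} B_k x^k / k!.
So the coefficient of x^24 in 12 x / (e^x - 1) is 12 B_24 / 24!.
Computing: B_24 = -236364091/2730, 24! = 620448401733239439360000, giving
12 * -236364091/2730 / 620448401733239439360000 = -236364091/141152011394311972454400000.

-236364091/141152011394311972454400000


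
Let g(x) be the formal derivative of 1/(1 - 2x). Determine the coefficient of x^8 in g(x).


Differentiate termwise: d/dx sum_{k>=0} 2^k x^k = sum_{k>=1} k 2^k x^(k-1) = sum_{j>=0} (j+1) 2^(j+1) x^j.
Equivalently, d/dx [1/(1 - 2x)] = 2/(1 - 2x)^2.
For j = 8: 9 * 2^9 = 9 * 512 = 4608.

4608


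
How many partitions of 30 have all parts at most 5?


Using the generating function (1-x)^(-1)(1-x^2)^(-1)...(1-x^5)^(-1),
the coefficient of x^30 counts these restricted partitions.
Result = 674

674


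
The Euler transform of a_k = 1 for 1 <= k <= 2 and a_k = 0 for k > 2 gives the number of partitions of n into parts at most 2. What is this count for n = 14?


Partitions of 14 into parts at most 2:
Using generating function (1-x)^(-1)(1-x^2)^(-1),
the coefficient of x^14 = 8

8


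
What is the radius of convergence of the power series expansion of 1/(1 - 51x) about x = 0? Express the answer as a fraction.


Expanding 1/(1 - 51x) = sum_{k>=0} 51^k x^k, the series converges when |51x| < 1, i.e., |x| < 1/51.
So the radius of convergence is 1/51 = 1/51.

1/51


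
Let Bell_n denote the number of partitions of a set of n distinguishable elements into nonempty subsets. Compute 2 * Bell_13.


Bell_13 can be computed from the Bell triangle or from Dobinski's identity Bell_n = (1/e) * sum_{k>=0} k^n / k!.
Computing Bell_13 = 27644437.
Then 2 * 27644437 = 55288874.

55288874


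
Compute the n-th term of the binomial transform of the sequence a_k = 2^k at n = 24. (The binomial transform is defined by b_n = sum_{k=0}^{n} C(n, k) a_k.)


With a_k = 2^k, b_n = sum_{k=0}^{n} C(n, k) 2^k = (1 + 2)^n by the binomial theorem.
For n = 24: (1 + 2)^24 = 3^24 = 282429536481.

282429536481


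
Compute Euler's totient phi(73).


phi(n) counts integers in [1, n] coprime to n. Using the multiplicative formula phi(n) = n * prod_{p | n} (1 - 1/p):
73 = 73, so
phi(73) = 73 * (1 - 1/73) = 72.

72


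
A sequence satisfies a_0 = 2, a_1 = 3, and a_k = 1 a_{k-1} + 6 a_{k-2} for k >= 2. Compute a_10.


The characteristic equation is t^2 - 1 t - 6 = 0, with roots r_1 = 3 and r_2 = -2 (so c_1 = r_1 + r_2, c_2 = -r_1 r_2 as required).
One can use the closed form a_n = A r_1^n + B r_2^n, but direct iteration is more reliable:
a_0 = 2, a_1 = 3, a_2 = 15, a_3 = 33, a_4 = 123, a_5 = 321, a_6 = 1059, a_7 = 2985, a_8 = 9339, a_9 = 27249, a_10 = 83283.
So a_10 = 83283.

83283


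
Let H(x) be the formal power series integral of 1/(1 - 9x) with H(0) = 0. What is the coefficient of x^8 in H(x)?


1/(1 - 9x) = sum_{k>=0} 9^k x^k. Integrating termwise with H(0) = 0:
H(x) = sum_{k>=0} 9^k x^(k+1) / (k+1) = sum_{m>=1} 9^(m-1) x^m / m.
For m = 8: 9^7/8 = 4782969/8 = 4782969/8.

4782969/8


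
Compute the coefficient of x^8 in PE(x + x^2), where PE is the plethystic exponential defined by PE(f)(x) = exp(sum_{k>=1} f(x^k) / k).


With f(x) = x + x^2, the exponent is sum_{k>=1} (x^k + x^(2k)) / k = -ln(1 - x) - ln(1 - x^2). Exponentiating:
PE(x + x^2) = 1 / ((1 - x)(1 - x^2)).
This is the generating function for partitions of n into parts of size 1 or 2. The number of 2's can be any j in 0..4, and the rest are 1's, so
[x^8] = floor(8/2) + 1 = 5.

5


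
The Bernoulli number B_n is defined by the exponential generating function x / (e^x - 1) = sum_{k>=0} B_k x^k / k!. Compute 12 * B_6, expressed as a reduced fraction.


Bernoulli numbers can also be computed recursively via B_0 = 1 and sum_{j=0}^{m} C(m+1, j) B_j = 0 for m >= 1. Odd-index Bernoulli numbers vanish for k >= 3.
Computing B_6 = 1/42, so 12 * B_6 = 12 * 1/42 = 2/7.

2/7


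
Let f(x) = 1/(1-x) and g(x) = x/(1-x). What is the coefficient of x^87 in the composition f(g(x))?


First simplify the composition: f(g(x)) = 1/(1 - x/(1-x)) = (1-x)/((1-x) - x) = (1-x)/(1-2x).
Now extract the coefficient. Write (1-x)/(1-2x) = 1/(1-2x) - x/(1-2x).
The coefficient of x^n in 1/(1-2x) is 2^n, and in x/(1-2x) is 2^(n-1) (for n >= 1).
So the coefficient of x^87 is 2^87 - 2^86 = 154742504910672534362390528 - 77371252455336267181195264 = 77371252455336267181195264.

77371252455336267181195264


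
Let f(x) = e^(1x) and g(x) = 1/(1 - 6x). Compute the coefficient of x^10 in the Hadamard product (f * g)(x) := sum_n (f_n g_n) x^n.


Expanding: f_k = 1^k/k! (from e^(1x)) and g_k = 6^k (from 1/(1 - 6x)). So the Hadamard coefficient (f * g)_k = 1^k 6^k / k! = (6)^k / k!.
For k = 10: 6^10/10! = 60466176/3628800 = 2916/175.

2916/175


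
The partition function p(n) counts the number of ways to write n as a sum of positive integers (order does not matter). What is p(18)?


Using the generating function prod_{k>=1} 1/(1-x^k), we compute p(18).
By dynamic programming over parts 1 through 18:
p(18) = 385

385


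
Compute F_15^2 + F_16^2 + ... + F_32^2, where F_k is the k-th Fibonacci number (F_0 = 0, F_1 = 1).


There is a standard identity sum_{k=0}^{N} F_k^2 = F_N * F_{N+1} (proved inductively from the telescoping relation F_k^2 = F_k F_{k+1} - F_{k-1} F_k). Then
sum_{k=15}^{32} F_k^2 = F_32 F_33 - F_14 F_15.
Computing: F_32 = 2178309, F_33 = 3524578, F_14 = 377, F_15 = 610.
Sum = 2178309 * 3524578 - 377 * 610 = 7677619748632.

7677619748632


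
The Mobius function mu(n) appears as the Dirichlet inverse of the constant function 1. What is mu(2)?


2 = 2 (all distinct primes).
mu(2) = (-1)^1 = -1

-1


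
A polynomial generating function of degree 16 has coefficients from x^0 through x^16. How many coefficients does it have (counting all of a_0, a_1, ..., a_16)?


A polynomial of degree 16 takes the form a_0 + a_1 x + ... + a_16 x^16.
The number of coefficients is 16 + 1 = 17.

17


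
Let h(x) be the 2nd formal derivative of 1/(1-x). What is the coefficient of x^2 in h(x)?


Differentiating 2 times: d^2/dx^2 [1/(1-x)] = 2!/(1-x)^3.
The expansion 1/(1-x)^3 = sum_{k>=0} C(k+2, 2) x^k, so the coefficient of x^n in 2!/(1-x)^3 is 2! * C(n+2, 2).
For n = 2: 2 * C(4, 2) = 2 * 6 = 12

12


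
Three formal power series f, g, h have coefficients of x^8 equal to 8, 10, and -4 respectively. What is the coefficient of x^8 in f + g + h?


Series addition is componentwise:
8 + 10 + -4
= 14

14


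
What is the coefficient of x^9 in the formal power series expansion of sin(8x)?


The Maclaurin series is sin(t) = sum_{k>=0} (-1)^k t^(2k+1) / (2k+1)!, so substituting t = 8x, only odd powers of x are nonzero, with coefficient of x^(2k+1) equal to (-1)^k 8^(2k+1) / (2k+1)!.
Write 9 = 2*4 + 1, giving the coefficient (-1)^4 * 8^9 / 9! = 134217728/362880 = 1048576/2835.

1048576/2835


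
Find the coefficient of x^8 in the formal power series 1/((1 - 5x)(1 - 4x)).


By partial fractions or Cauchy convolution:
The coefficient equals sum_{k=0}^{8} 5^k * 4^(8-k).
= 1690981

1690981


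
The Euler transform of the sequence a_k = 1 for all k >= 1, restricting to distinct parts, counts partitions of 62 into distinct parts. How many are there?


Partitions of 62 into distinct parts can be computed via generating function.
Product (1+x)(1+x^2)(1+x^3)...
The coefficient of x^62 = 13394

13394


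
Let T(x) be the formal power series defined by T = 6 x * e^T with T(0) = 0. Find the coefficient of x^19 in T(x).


Apply the Lagrange inversion formula: if T = 6 x * phi(T) with phi(t) = e^t, then
[x^n] T = 6^n * (1/n) [t^(n-1)] phi(t)^n = 6^n * (1/n) [t^(n-1)] e^(n t) = 6^n * (1/n) * n^(n-1) / (n-1)! = 6^n * n^(n-1) / n!.
When c = 1 this is the Cayley count of rooted labeled trees on n vertices, divided by n!.
For n = 19: 6^19 * 19^18 / 19! = 609359740010496 * 104127350297911241532841/121645100408832000 = 7766672725568034822660288264/14889875.

7766672725568034822660288264/14889875


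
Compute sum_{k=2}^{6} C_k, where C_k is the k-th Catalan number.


C_2 through C_6: 2, 5, 14, 42, 132
Sum = 2 + 5 + 14 + 42 + 132
= 195

195


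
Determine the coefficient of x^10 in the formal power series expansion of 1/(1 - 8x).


The geometric series identity gives 1/(1 - c x) = sum_{k>=0} c^k x^k, so the coefficient of x^k is c^k.
Here c = 8 and k = 10.
Computing: 8^10 = 1073741824

1073741824


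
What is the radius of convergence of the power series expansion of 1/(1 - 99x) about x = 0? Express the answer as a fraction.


Expanding 1/(1 - 99x) = sum_{k>=0} 99^k x^k, the series converges when |99x| < 1, i.e., |x| < 1/99.
So the radius of convergence is 1/99 = 1/99.

1/99


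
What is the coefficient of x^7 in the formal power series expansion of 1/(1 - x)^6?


The expansion 1/(1 - x)^r = sum_{k>=0} C(k + r - 1, r - 1) x^k follows from the multiset / negative-binomial theorem (or from repeated differentiation of the geometric series).
For r = 6 and k = 7:
C(12, 5) = 479001600 / (120 * 5040) = 792.

792


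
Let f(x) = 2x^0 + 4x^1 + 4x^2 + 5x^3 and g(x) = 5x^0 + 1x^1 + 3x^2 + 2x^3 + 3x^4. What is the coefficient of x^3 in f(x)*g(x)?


Cauchy product at x^3:
2*2 + 4*3 + 4*1 + 5*5
= 45

45


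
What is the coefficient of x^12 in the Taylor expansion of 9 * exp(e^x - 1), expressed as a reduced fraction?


exp(e^x - 1) = sum_{k>=0} Bell_k x^k / k!, where Bell_k is the k-th Bell number.
So the coefficient of x^12 is 9 * Bell_12 / 12!.
Computing: Bell_12 = 4213597 and 12! = 479001600, giving
9 * 4213597/479001600 = 4213597/53222400.

4213597/53222400


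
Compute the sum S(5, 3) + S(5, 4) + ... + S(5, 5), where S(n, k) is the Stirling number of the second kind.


By definition, S(n, k) counts partitions of an n-set into exactly k nonempty blocks.
Computing row n = 5 for k = 3..5:
S(5, k): 25, 10, 1
Sum = 36.

36


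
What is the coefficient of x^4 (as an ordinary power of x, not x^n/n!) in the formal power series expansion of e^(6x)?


The exponential series is e^y = sum_{k>=0} y^k / k!. Substituting y = 6x gives
e^(6x) = sum_{k>=0} 6^k x^k / k!.
So the coefficient of x^n is a^n/n! with a = 6, n = 4:
6^4 / 4! = 1296/24 = 54

54


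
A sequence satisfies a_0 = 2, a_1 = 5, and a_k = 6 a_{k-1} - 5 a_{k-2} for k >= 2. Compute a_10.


The characteristic equation is t^2 - 6 t + 5 = 0, with roots r_1 = 5 and r_2 = 1 (so c_1 = r_1 + r_2, c_2 = -r_1 r_2 as required).
One can use the closed form a_n = A r_1^n + B r_2^n, but direct iteration is more reliable:
a_0 = 2, a_1 = 5, a_2 = 20, a_3 = 95, a_4 = 470, a_5 = 2345, a_6 = 11720, a_7 = 58595, a_8 = 292970, a_9 = 1464845, a_10 = 7324220.
So a_10 = 7324220.

7324220


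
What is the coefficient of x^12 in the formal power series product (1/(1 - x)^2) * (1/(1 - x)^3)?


Combine the factors: (1/(1 - x)^2) * (1/(1 - x)^3) = 1/(1 - x)^5.
Then use 1/(1 - x)^r = sum_{k>=0} C(k + r - 1, r - 1) x^k with r = 5 and k = 12:
C(16, 4) = 1820.

1820


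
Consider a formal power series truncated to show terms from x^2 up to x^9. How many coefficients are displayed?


From x^2 to x^9 inclusive, the count is 9 - 2 + 1 = 8.

8


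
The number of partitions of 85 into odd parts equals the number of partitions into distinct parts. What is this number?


Computing partitions of 85 into odd parts (1, 3, 5, ...):
Using the generating function prod_{k>=0} 1/(1-x^(2k+1)),
the count is 121792

121792


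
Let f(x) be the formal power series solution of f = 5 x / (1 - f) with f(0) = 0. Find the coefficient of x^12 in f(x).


Apply Lagrange inversion: f = 5 x * phi(f) with phi(t) = 1/(1 - t), so
[x^n] f = 5^n * (1/n) [t^(n-1)] phi(t)^n = 5^n * (1/n) [t^(n-1)] (1 - t)^(-n) = 5^n * (1/n) C(2n - 2, n - 1) = 5^n * C_{n-1}.
For n = 12: C_11 = C(22, 11) / 12 = 705432/12 = 58786.
With the 5^12 = 244140625 factor, the coefficient is 244140625 * 58786 = 14352050781250.

14352050781250


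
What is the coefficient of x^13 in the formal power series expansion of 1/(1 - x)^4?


The negative binomial / multiset identity is
1/(1 - x)^r = sum_{k>=0} C(k + r - 1, r - 1) x^k.
Here r = 4 and k = 13, so the coefficient is
C(13 + 3, 3) = C(16, 3)
= 560

560


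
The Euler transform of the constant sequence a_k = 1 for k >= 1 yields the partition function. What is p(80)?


The Euler transform converts the sequence a_k = 1 into the number of integer partitions.
Using the recurrence or dynamic programming:
p(80) = 15796476

15796476


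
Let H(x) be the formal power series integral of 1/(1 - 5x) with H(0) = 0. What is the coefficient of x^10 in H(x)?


1/(1 - 5x) = sum_{k>=0} 5^k x^k. Integrating termwise with H(0) = 0:
H(x) = sum_{k>=0} 5^k x^(k+1) / (k+1) = sum_{m>=1} 5^(m-1) x^m / m.
For m = 10: 5^9/10 = 1953125/10 = 390625/2.

390625/2


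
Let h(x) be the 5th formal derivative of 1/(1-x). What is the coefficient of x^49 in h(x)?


Differentiating 5 times: d^5/dx^5 [1/(1-x)] = 5!/(1-x)^6.
The expansion 1/(1-x)^6 = sum_{k>=0} C(k+5, 5) x^k, so the coefficient of x^n in 5!/(1-x)^6 is 5! * C(n+5, 5).
For n = 49: 120 * C(54, 5) = 120 * 3162510 = 379501200

379501200


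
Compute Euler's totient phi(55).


phi(n) counts integers in [1, n] coprime to n. Using the multiplicative formula phi(n) = n * prod_{p | n} (1 - 1/p):
55 = 5 * 11, so
phi(55) = 55 * (1 - 1/5) * (1 - 1/11) = 40.

40


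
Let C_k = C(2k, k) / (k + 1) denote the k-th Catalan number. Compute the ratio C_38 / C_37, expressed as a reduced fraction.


Using C_k = (2k)! / (k! (k+1)!), the ratio C_{k+1}/C_k simplifies to
C_{k+1}/C_k = [(2k+2)! / ((k+1)! (k+2)!)] * [k! (k+1)! / (2k)!]
 = (2k+2)(2k+1) / ((k+1)(k+2)) = 2(2k+1) / (k+2).
For k = 37: 2(2*37 + 1) / (37 + 2) = 150/39 = 50/13.

50/13


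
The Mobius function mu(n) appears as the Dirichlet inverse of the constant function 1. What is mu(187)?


187 = 11 * 17 (all distinct primes).
mu(187) = (-1)^2 = 1

1


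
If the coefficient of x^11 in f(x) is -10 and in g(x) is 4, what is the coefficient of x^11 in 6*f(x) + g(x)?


Scalar multiplication scales coefficients: 6 * -10 = -60.
Then add the g coefficient: -60 + 4
= -56

-56


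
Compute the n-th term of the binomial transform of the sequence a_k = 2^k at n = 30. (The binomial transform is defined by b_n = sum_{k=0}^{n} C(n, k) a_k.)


With a_k = 2^k, b_n = sum_{k=0}^{n} C(n, k) 2^k = (1 + 2)^n by the binomial theorem.
For n = 30: (1 + 2)^30 = 3^30 = 205891132094649.

205891132094649


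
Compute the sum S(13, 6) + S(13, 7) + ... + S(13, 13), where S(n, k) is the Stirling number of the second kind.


By definition, S(n, k) counts partitions of an n-set into exactly k nonempty blocks.
Computing row n = 13 for k = 6..13:
S(13, k): 9321312, 5715424, 1899612, 359502, 39325, 2431, 78, 1
Sum = 17337685.

17337685


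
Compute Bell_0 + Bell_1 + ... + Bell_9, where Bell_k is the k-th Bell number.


Recall Bell_k counts set partitions of a k-set (with Bell_0 = 1 by convention).
Bell_0 through Bell_9: 1, 1, 2, 5, 15, 52, 203, 877, 4140, 21147
Sum = 1 + 1 + 2 + 5 + 15 + 52 + 203 + 877 + 4140 + 21147 = 26443.

26443


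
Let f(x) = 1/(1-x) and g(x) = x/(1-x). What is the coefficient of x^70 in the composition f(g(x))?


First simplify the composition: f(g(x)) = 1/(1 - x/(1-x)) = (1-x)/((1-x) - x) = (1-x)/(1-2x).
Now extract the coefficient. Write (1-x)/(1-2x) = 1/(1-2x) - x/(1-2x).
The coefficient of x^n in 1/(1-2x) is 2^n, and in x/(1-2x) is 2^(n-1) (for n >= 1).
So the coefficient of x^70 is 2^70 - 2^69 = 1180591620717411303424 - 590295810358705651712 = 590295810358705651712.

590295810358705651712


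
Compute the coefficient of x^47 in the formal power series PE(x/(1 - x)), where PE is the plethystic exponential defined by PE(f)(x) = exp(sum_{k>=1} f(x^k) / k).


For f(x) = x/(1 - x) we have
sum_{k>=1} f(x^k) / k = sum_{k>=1} (1/k) * x^k / (1 - x^k) = sum_{k, m >= 1} x^(k m) / k,
which after exponentiating simplifies to
PE(x/(1 - x)) = prod_{k>=1} 1 / (1 - x^k).
This is the generating function for the partition function p(n), so the coefficient of x^47 is p(47).
Computing p(47) by dynamic programming over parts 1, 2, ..., 47: p(47) = 124754.

124754


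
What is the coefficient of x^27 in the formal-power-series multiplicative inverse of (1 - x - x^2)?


Let the inverse be f(x) = sum_{k>=0} a_k x^k. From f(x) * (1 - x - x^2) = 1 and matching coefficients:
 x^0: a_0 = 1.
 x^1: a_1 - a_0 = 0, so a_1 = 1.
 x^k (k >= 2): a_k - a_{k-1} - a_{k-2} = 0, i.e. a_k = a_{k-1} + a_{k-2}.
This is the Fibonacci-type recurrence shifted so that a_0 = a_1 = 1.
Iterating: a_0=1, a_1=1, a_2=2, a_3=3, a_4=5, a_5=8, a_6=13, a_7=21, a_8=34, a_9=55, ...
a_27 = 317811.

317811


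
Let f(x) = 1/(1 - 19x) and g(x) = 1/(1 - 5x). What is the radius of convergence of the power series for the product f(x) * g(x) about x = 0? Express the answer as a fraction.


The radius of 1/(1 - 19x) is 1/19 (nearest singularity at x = 1/19), and the radius of 1/(1 - 5x) is 1/5.
The product f(x)*g(x) = 1/((1 - 19x)(1 - 5x)) has singularities at both 1/19 and 1/5, so its radius of convergence is the distance to the nearest one:
min(1/19, 1/5) = 1/19.

1/19


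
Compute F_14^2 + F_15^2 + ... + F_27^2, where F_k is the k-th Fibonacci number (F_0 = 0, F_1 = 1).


There is a standard identity sum_{k=0}^{N} F_k^2 = F_N * F_{N+1} (proved inductively from the telescoping relation F_k^2 = F_k F_{k+1} - F_{k-1} F_k). Then
sum_{k=14}^{27} F_k^2 = F_27 F_28 - F_13 F_14.
Computing: F_27 = 196418, F_28 = 317811, F_13 = 233, F_14 = 377.
Sum = 196418 * 317811 - 233 * 377 = 62423713157.

62423713157


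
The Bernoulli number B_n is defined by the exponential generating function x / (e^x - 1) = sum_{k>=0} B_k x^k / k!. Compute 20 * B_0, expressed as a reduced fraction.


Bernoulli numbers can also be computed recursively via B_0 = 1 and sum_{j=0}^{m} C(m+1, j) B_j = 0 for m >= 1. Odd-index Bernoulli numbers vanish for k >= 3.
Computing B_0 = 1, so 20 * B_0 = 20 * 1 = 20.

20


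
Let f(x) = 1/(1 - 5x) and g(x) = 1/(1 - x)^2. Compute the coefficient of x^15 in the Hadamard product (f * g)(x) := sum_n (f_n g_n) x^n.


f has coefficients f_k = 5^k. For g = 1/(1 - x)^2 the coefficient is g_k = C(k + 1, 1) = k + 1. The Hadamard coefficient is (f * g)_k = 5^k * (k + 1).
For k = 15: 5^15 * 16 = 30517578125 * 16 = 488281250000.

488281250000


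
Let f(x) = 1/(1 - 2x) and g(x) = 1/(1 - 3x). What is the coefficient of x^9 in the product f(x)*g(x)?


The coefficient of x^n in f*g is the Cauchy product: sum_{k=0}^{n} a^k * b^(n-k).
With a=2, b=3, n=9:
sum_{k=0}^{9} 2^k * 3^(9-k)
= 58025

58025


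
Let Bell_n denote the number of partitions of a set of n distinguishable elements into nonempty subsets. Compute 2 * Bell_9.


Bell_9 can be computed from the Bell triangle or from Dobinski's identity Bell_n = (1/e) * sum_{k>=0} k^n / k!.
Computing Bell_9 = 21147.
Then 2 * 21147 = 42294.

42294


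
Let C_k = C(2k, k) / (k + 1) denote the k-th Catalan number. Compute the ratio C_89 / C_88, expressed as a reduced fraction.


Using C_k = (2k)! / (k! (k+1)!), the ratio C_{k+1}/C_k simplifies to
C_{k+1}/C_k = [(2k+2)! / ((k+1)! (k+2)!)] * [k! (k+1)! / (2k)!]
 = (2k+2)(2k+1) / ((k+1)(k+2)) = 2(2k+1) / (k+2).
For k = 88: 2(2*88 + 1) / (88 + 2) = 354/90 = 59/15.

59/15


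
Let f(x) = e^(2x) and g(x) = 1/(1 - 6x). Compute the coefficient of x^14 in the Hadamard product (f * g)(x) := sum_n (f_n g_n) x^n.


Expanding: f_k = 2^k/k! (from e^(2x)) and g_k = 6^k (from 1/(1 - 6x)). So the Hadamard coefficient (f * g)_k = 2^k 6^k / k! = (12)^k / k!.
For k = 14: 12^14/14! = 1283918464548864/87178291200 = 2579890176/175175.

2579890176/175175


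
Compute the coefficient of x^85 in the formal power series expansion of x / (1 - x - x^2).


Let f(x) = sum_{k>=0} a_k x^k. Multiplying f(x) * (1 - x - x^2) = x and matching coefficients gives a_0 = 0, a_1 = 1, and a_k = a_{k-1} + a_{k-2} for k >= 2. These are the Fibonacci numbers F_k.
Iterating from F_0 = 0, F_1 = 1:
F_0=0, F_1=1, F_2=1, F_3=2, F_4=3, F_5=5, F_6=8, F_7=13, F_8=21, F_9=34, ...
F_85 = 259695496911122585.

259695496911122585
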